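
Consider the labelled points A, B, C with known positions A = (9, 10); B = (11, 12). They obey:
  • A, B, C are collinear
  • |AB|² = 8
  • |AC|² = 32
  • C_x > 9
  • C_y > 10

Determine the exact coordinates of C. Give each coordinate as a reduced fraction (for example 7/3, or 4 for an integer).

C = (13, 14)

1. C_x = 13  [[A, B, C are collinear ⇒ -2x+2y-2=0] ∩ [|C−(9, 10)|²=32]]
2. C_y = 14  [[A, B, C are collinear ⇒ -2x+2y-2=0] ∩ [|C−(9, 10)|²=32]]
   so C = (13, 14)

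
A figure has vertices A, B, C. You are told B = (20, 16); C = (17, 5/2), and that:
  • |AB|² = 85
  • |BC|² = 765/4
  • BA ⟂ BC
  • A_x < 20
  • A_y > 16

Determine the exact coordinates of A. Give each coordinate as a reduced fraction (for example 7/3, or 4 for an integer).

1. A_x = 11  [[BA ⟂ BC ⇒ -3x-27/2y+276=0] ∩ [|A−(20, 16)|²=85]]
2. A_y = 18  [[BA ⟂ BC ⇒ -3x-27/2y+276=0] ∩ [|A−(20, 16)|²=85]]
   so A = (11, 18)

A = (11, 18)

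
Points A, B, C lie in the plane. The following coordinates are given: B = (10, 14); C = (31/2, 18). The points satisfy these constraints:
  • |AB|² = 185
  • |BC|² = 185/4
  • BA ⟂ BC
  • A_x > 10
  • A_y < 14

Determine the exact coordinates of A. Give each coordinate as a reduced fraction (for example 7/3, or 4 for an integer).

A = (18, 3)

1. A_x = 18  [[BA ⟂ BC ⇒ 11/2x+4y-111=0] ∩ [|A−(10, 14)|²=185]]
2. A_y = 3  [[BA ⟂ BC ⇒ 11/2x+4y-111=0] ∩ [|A−(10, 14)|²=185]]
   so A = (18, 3)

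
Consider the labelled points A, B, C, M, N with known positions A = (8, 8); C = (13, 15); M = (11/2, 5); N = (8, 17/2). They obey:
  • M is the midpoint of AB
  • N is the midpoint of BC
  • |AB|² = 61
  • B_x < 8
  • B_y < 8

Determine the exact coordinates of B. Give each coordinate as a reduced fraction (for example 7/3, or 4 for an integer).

B = (3, 2)

1. B_x = 3  [B = 2·M−A = 2·(11/2, 5)−(8, 8)]
2. B_y = 2  [B = 2·M−A = 2·(11/2, 5)−(8, 8)]
   so B = (3, 2)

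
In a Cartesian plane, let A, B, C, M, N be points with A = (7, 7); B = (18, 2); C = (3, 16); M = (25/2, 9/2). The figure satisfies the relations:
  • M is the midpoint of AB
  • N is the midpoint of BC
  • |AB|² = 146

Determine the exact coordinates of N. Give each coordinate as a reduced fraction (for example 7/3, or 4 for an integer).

N = (21/2, 9)

1. N_x = 21/2  [2·N = B+C = (18, 2)+(3, 16)]
2. N_y = 9  [2·N = B+C = (18, 2)+(3, 16)]
   so N = (21/2, 9)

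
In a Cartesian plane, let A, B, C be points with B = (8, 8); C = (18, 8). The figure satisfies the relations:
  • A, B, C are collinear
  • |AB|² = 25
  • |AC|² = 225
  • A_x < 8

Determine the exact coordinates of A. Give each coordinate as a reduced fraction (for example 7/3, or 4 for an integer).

A = (3, 8)

1. A_x = 3  [[A, B, C are collinear ⇒ 10y-80=0] ∩ [|A−(8, 8)|²=25]]
2. A_y = 8  [[A, B, C are collinear ⇒ 10y-80=0] ∩ [|A−(8, 8)|²=25]]
   so A = (3, 8)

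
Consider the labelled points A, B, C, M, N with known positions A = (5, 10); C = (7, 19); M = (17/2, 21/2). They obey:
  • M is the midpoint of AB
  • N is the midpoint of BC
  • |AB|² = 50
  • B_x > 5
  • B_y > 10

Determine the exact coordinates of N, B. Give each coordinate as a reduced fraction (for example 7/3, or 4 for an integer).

N = (19/2, 15)
B = (12, 11)

1. B_x = 12  [B = 2·M−A = 2·(17/2, 21/2)−(5, 10)]
2. B_y = 11  [B = 2·M−A = 2·(17/2, 21/2)−(5, 10)]
   so B = (12, 11)
3. N_x = 19/2  [2·N = B+C = (12, 11)+(7, 19)]
4. N_y = 15  [2·N = B+C = (12, 11)+(7, 19)]
   so N = (19/2, 15)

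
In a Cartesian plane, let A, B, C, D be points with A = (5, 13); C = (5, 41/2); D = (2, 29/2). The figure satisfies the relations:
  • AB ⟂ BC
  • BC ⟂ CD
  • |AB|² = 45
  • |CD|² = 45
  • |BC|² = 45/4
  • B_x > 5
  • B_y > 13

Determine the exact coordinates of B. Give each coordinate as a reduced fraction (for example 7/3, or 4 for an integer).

B = (8, 19)

1. B_x = 8  [[BC ⟂ CD ⇒ 3x+6y-138=0] ∩ [|B−(5, 13)|²=45]]
2. B_y = 19  [[BC ⟂ CD ⇒ 3x+6y-138=0] ∩ [|B−(5, 13)|²=45]]
   so B = (8, 19)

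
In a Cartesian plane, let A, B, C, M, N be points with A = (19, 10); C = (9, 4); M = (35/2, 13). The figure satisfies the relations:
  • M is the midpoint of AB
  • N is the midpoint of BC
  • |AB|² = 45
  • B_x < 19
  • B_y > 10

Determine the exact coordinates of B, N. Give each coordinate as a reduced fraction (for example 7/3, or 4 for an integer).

1. B_x = 16  [B = 2·M−A = 2·(35/2, 13)−(19, 10)]
2. B_y = 16  [B = 2·M−A = 2·(35/2, 13)−(19, 10)]
   so B = (16, 16)
3. N_x = 25/2  [2·N = B+C = (16, 16)+(9, 4)]
4. N_y = 10  [2·N = B+C = (16, 16)+(9, 4)]
   so N = (25/2, 10)

B = (16, 16)
N = (25/2, 10)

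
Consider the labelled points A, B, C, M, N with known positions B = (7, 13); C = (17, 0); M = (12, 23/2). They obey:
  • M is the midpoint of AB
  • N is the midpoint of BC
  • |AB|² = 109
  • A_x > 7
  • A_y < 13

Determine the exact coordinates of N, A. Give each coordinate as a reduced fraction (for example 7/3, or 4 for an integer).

N = (12, 13/2)
A = (17, 10)

1. A_x = 17  [A = 2·M−B = 2·(12, 23/2)−(7, 13)]
2. A_y = 10  [A = 2·M−B = 2·(12, 23/2)−(7, 13)]
   so A = (17, 10)
3. N_x = 12  [2·N = B+C = (7, 13)+(17, 0)]
4. N_y = 13/2  [2·N = B+C = (7, 13)+(17, 0)]
   so N = (12, 13/2)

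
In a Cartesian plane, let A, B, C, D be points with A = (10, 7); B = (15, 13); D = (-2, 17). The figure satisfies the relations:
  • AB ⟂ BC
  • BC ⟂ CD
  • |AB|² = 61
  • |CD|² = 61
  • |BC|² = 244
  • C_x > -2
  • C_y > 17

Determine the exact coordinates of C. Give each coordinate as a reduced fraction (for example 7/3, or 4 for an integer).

1. C_x = 3  [[AB ⟂ BC ⇒ 5x+6y-153=0] ∩ [|C−(-2, 17)|²=61]]
2. C_y = 23  [[AB ⟂ BC ⇒ 5x+6y-153=0] ∩ [|C−(-2, 17)|²=61]]
   so C = (3, 23)

C = (3, 23)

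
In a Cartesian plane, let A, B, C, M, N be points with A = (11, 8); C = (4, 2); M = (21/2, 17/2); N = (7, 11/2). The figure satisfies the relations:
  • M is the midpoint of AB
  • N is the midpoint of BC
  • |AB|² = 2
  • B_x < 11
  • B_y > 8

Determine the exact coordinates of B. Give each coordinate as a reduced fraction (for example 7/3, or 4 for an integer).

B = (10, 9)

1. B_x = 10  [B = 2·M−A = 2·(21/2, 17/2)−(11, 8)]
2. B_y = 9  [B = 2·M−A = 2·(21/2, 17/2)−(11, 8)]
   so B = (10, 9)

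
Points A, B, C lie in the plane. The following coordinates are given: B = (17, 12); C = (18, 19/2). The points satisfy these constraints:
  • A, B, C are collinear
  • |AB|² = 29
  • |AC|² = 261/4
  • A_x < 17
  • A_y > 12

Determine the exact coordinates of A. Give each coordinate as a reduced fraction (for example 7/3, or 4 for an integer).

A = (15, 17)

1. A_x = 15  [[A, B, C are collinear ⇒ 5/2x+1y-109/2=0] ∩ [|A−(17, 12)|²=29]]
2. A_y = 17  [[A, B, C are collinear ⇒ 5/2x+1y-109/2=0] ∩ [|A−(17, 12)|²=29]]
   so A = (15, 17)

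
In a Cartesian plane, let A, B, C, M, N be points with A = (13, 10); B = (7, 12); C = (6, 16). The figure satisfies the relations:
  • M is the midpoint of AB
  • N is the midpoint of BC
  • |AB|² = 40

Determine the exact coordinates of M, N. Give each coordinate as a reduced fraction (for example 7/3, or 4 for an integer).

M = (10, 11)
N = (13/2, 14)

1. M_x = 10  [2·M = A+B = (13, 10)+(7, 12)]
2. M_y = 11  [2·M = A+B = (13, 10)+(7, 12)]
   so M = (10, 11)
3. N_x = 13/2  [2·N = B+C = (7, 12)+(6, 16)]
4. N_y = 14  [2·N = B+C = (7, 12)+(6, 16)]
   so N = (13/2, 14)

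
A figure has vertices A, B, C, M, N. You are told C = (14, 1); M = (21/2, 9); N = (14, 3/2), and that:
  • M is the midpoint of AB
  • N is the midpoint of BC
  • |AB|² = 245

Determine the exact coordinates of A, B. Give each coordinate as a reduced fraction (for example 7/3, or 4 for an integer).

1. B_x = 14  [B = 2·N−C = 2·(14, 3/2)−(14, 1)]
2. B_y = 2  [B = 2·N−C = 2·(14, 3/2)−(14, 1)]
   so B = (14, 2)
3. A_x = 7  [A = 2·M−B = 2·(21/2, 9)−(14, 2)]
4. A_y = 16  [A = 2·M−B = 2·(21/2, 9)−(14, 2)]
   so A = (7, 16)

A = (7, 16)
B = (14, 2)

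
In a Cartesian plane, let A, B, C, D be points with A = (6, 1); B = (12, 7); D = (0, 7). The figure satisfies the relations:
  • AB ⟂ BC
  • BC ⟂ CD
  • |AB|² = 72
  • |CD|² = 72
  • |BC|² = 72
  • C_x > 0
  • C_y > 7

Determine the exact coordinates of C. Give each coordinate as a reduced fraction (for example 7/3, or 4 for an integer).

1. C_x = 6  [[AB ⟂ BC ⇒ 6x+6y-114=0] ∩ [|C−(0, 7)|²=72]]
2. C_y = 13  [[AB ⟂ BC ⇒ 6x+6y-114=0] ∩ [|C−(0, 7)|²=72]]
   so C = (6, 13)

C = (6, 13)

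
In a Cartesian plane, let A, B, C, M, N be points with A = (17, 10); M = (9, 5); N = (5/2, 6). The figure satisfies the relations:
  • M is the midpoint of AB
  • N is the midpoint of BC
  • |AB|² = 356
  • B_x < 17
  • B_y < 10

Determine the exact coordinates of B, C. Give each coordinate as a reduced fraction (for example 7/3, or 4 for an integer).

1. B_x = 1  [B = 2·M−A = 2·(9, 5)−(17, 10)]
2. B_y = 0  [B = 2·M−A = 2·(9, 5)−(17, 10)]
   so B = (1, 0)
3. C_x = 4  [C = 2·N−B = 2·(5/2, 6)−(1, 0)]
4. C_y = 12  [C = 2·N−B = 2·(5/2, 6)−(1, 0)]
   so C = (4, 12)

B = (1, 0)
C = (4, 12)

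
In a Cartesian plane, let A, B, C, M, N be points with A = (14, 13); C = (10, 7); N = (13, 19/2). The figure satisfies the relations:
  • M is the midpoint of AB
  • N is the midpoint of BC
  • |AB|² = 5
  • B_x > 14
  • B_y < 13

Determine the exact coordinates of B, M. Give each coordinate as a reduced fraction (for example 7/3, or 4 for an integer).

1. B_x = 16  [B = 2·N−C = 2·(13, 19/2)−(10, 7)]
2. B_y = 12  [B = 2·N−C = 2·(13, 19/2)−(10, 7)]
   so B = (16, 12)
3. M_x = 15  [2·M = A+B = (14, 13)+(16, 12)]
4. M_y = 25/2  [2·M = A+B = (14, 13)+(16, 12)]
   so M = (15, 25/2)

B = (16, 12)
M = (15, 25/2)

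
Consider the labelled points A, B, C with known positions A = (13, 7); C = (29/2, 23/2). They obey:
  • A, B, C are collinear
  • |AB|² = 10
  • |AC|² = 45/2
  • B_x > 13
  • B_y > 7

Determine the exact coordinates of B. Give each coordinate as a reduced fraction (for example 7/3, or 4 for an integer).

1. B_x = 14  [[A, B, C are collinear ⇒ 9/2x-3/2y-48=0] ∩ [|B−(13, 7)|²=10]]
2. B_y = 10  [[A, B, C are collinear ⇒ 9/2x-3/2y-48=0] ∩ [|B−(13, 7)|²=10]]
   so B = (14, 10)

B = (14, 10)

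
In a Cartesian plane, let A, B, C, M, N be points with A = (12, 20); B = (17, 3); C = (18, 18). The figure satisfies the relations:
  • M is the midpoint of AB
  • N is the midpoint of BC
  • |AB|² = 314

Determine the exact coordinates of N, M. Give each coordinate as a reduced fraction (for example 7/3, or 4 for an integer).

1. M_x = 29/2  [2·M = A+B = (12, 20)+(17, 3)]
2. M_y = 23/2  [2·M = A+B = (12, 20)+(17, 3)]
   so M = (29/2, 23/2)
3. N_x = 35/2  [2·N = B+C = (17, 3)+(18, 18)]
4. N_y = 21/2  [2·N = B+C = (17, 3)+(18, 18)]
   so N = (35/2, 21/2)

N = (35/2, 21/2)
M = (29/2, 23/2)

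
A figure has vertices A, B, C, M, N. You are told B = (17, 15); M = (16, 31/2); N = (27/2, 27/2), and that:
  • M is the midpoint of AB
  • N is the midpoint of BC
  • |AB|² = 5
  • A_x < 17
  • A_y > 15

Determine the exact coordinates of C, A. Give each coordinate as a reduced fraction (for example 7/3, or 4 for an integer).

C = (10, 12)
A = (15, 16)

1. A_x = 15  [A = 2·M−B = 2·(16, 31/2)−(17, 15)]
2. A_y = 16  [A = 2·M−B = 2·(16, 31/2)−(17, 15)]
   so A = (15, 16)
3. C_x = 10  [C = 2·N−B = 2·(27/2, 27/2)−(17, 15)]
4. C_y = 12  [C = 2·N−B = 2·(27/2, 27/2)−(17, 15)]
   so C = (10, 12)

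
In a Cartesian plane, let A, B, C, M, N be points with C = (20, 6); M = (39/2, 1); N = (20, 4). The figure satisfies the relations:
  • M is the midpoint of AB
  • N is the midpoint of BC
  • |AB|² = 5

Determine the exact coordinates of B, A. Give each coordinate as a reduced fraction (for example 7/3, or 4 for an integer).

B = (20, 2)
A = (19, 0)

1. B_x = 20  [B = 2·N−C = 2·(20, 4)−(20, 6)]
2. B_y = 2  [B = 2·N−C = 2·(20, 4)−(20, 6)]
   so B = (20, 2)
3. A_x = 19  [A = 2·M−B = 2·(39/2, 1)−(20, 2)]
4. A_y = 0  [A = 2·M−B = 2·(39/2, 1)−(20, 2)]
   so A = (19, 0)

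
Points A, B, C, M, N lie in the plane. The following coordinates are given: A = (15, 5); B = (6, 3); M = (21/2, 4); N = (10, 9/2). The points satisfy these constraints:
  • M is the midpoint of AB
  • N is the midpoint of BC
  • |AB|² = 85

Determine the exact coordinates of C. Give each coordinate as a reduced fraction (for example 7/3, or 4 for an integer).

C = (14, 6)

1. C_x = 14  [C = 2·N−B = 2·(10, 9/2)−(6, 3)]
2. C_y = 6  [C = 2·N−B = 2·(10, 9/2)−(6, 3)]
   so C = (14, 6)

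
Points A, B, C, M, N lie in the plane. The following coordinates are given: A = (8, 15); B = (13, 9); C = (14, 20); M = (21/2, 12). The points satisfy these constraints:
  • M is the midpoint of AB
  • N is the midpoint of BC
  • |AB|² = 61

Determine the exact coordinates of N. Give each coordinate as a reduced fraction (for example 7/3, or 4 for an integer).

N = (27/2, 29/2)

1. N_x = 27/2  [2·N = B+C = (13, 9)+(14, 20)]
2. N_y = 29/2  [2·N = B+C = (13, 9)+(14, 20)]
   so N = (27/2, 29/2)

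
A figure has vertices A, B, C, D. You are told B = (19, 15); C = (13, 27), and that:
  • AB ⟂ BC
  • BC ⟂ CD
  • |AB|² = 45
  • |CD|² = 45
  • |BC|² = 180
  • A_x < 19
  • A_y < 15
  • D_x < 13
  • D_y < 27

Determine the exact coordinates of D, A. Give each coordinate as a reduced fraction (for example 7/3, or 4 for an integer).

D = (7, 24)
A = (13, 12)

1. D_x = 7  [[BC ⟂ CD ⇒ -6x+12y-246=0] ∩ [|D−(13, 27)|²=45]]
2. D_y = 24  [[BC ⟂ CD ⇒ -6x+12y-246=0] ∩ [|D−(13, 27)|²=45]]
   so D = (7, 24)
3. A_x = 13  [[AB ⟂ BC ⇒ 6x-12y+66=0] ∩ [|A−(19, 15)|²=45]]
4. A_y = 12  [[AB ⟂ BC ⇒ 6x-12y+66=0] ∩ [|A−(19, 15)|²=45]]
   so A = (13, 12)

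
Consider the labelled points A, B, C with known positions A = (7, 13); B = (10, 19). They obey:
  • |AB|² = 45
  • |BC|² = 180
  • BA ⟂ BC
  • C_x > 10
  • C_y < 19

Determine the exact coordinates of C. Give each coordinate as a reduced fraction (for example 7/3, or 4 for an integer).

C = (22, 13)

1. C_x = 22  [[BA ⟂ BC ⇒ -3x-6y+144=0] ∩ [|C−(10, 19)|²=180]]
2. C_y = 13  [[BA ⟂ BC ⇒ -3x-6y+144=0] ∩ [|C−(10, 19)|²=180]]
   so C = (22, 13)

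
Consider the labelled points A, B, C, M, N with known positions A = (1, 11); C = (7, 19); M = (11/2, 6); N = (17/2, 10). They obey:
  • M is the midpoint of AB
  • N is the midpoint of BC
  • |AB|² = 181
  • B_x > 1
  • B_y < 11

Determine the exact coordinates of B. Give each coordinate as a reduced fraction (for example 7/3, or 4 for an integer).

1. B_x = 10  [B = 2·M−A = 2·(11/2, 6)−(1, 11)]
2. B_y = 1  [B = 2·M−A = 2·(11/2, 6)−(1, 11)]
   so B = (10, 1)

B = (10, 1)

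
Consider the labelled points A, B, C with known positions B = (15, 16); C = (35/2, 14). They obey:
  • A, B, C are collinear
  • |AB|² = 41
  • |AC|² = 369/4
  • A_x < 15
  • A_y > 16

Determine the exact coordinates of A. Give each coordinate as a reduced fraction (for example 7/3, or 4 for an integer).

1. A_x = 10  [[A, B, C are collinear ⇒ 2x+5/2y-70=0] ∩ [|A−(15, 16)|²=41]]
2. A_y = 20  [[A, B, C are collinear ⇒ 2x+5/2y-70=0] ∩ [|A−(15, 16)|²=41]]
   so A = (10, 20)

A = (10, 20)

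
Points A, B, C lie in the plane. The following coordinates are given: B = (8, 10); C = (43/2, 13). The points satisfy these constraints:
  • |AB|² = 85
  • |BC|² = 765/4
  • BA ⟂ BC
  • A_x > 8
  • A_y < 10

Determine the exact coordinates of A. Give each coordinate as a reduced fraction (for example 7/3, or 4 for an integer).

A = (10, 1)

1. A_x = 10  [[BA ⟂ BC ⇒ 27/2x+3y-138=0] ∩ [|A−(8, 10)|²=85]]
2. A_y = 1  [[BA ⟂ BC ⇒ 27/2x+3y-138=0] ∩ [|A−(8, 10)|²=85]]
   so A = (10, 1)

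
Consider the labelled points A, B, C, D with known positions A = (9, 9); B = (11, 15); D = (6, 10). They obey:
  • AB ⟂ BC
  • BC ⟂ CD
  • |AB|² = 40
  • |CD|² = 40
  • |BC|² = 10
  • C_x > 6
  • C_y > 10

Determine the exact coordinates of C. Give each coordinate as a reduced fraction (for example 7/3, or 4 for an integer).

C = (8, 16)

1. C_x = 8  [[AB ⟂ BC ⇒ 2x+6y-112=0] ∩ [|C−(6, 10)|²=40]]
2. C_y = 16  [[AB ⟂ BC ⇒ 2x+6y-112=0] ∩ [|C−(6, 10)|²=40]]
   so C = (8, 16)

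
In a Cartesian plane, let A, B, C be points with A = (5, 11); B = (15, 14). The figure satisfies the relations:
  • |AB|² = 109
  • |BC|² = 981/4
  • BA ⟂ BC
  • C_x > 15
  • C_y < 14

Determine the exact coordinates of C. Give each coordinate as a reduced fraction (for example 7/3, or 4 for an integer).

C = (39/2, -1)

1. C_x = 39/2  [[BA ⟂ BC ⇒ -10x-3y+192=0] ∩ [|C−(15, 14)|²=981/4]]
2. C_y = -1  [[BA ⟂ BC ⇒ -10x-3y+192=0] ∩ [|C−(15, 14)|²=981/4]]
   so C = (39/2, -1)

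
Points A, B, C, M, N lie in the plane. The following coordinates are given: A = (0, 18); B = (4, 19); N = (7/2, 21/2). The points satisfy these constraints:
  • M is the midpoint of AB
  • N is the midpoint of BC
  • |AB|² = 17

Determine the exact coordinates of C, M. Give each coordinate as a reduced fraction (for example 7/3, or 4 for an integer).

C = (3, 2)
M = (2, 37/2)

1. M_x = 2  [2·M = A+B = (0, 18)+(4, 19)]
2. M_y = 37/2  [2·M = A+B = (0, 18)+(4, 19)]
   so M = (2, 37/2)
3. C_x = 3  [C = 2·N−B = 2·(7/2, 21/2)−(4, 19)]
4. C_y = 2  [C = 2·N−B = 2·(7/2, 21/2)−(4, 19)]
   so C = (3, 2)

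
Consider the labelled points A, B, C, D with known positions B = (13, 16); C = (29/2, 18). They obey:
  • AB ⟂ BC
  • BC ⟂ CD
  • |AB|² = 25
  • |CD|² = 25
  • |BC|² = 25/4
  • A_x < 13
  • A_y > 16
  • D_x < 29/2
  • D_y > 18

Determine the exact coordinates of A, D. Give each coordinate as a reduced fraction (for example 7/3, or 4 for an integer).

1. A_x = 9  [[AB ⟂ BC ⇒ -3/2x-2y+103/2=0] ∩ [|A−(13, 16)|²=25]]
2. A_y = 19  [[AB ⟂ BC ⇒ -3/2x-2y+103/2=0] ∩ [|A−(13, 16)|²=25]]
   so A = (9, 19)
3. D_x = 21/2  [[BC ⟂ CD ⇒ 3/2x+2y-231/4=0] ∩ [|D−(29/2, 18)|²=25]]
4. D_y = 21  [[BC ⟂ CD ⇒ 3/2x+2y-231/4=0] ∩ [|D−(29/2, 18)|²=25]]
   so D = (21/2, 21)

A = (9, 19)
D = (21/2, 21)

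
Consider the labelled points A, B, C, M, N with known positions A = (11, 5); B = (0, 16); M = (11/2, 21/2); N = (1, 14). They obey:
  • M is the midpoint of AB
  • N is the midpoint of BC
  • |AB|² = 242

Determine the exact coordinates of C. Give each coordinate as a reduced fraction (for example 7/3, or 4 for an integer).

1. C_x = 2  [C = 2·N−B = 2·(1, 14)−(0, 16)]
2. C_y = 12  [C = 2·N−B = 2·(1, 14)−(0, 16)]
   so C = (2, 12)

C = (2, 12)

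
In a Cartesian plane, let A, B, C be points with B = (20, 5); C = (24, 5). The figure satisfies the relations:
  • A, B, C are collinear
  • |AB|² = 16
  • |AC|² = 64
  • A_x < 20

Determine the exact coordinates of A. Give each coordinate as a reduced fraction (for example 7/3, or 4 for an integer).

1. A_x = 16  [[A, B, C are collinear ⇒ 4y-20=0] ∩ [|A−(20, 5)|²=16]]
2. A_y = 5  [[A, B, C are collinear ⇒ 4y-20=0] ∩ [|A−(20, 5)|²=16]]
   so A = (16, 5)

A = (16, 5)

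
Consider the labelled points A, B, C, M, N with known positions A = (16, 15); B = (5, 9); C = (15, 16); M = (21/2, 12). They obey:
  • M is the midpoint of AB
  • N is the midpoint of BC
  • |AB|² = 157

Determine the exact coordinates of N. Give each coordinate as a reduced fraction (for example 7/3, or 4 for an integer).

1. N_x = 10  [2·N = B+C = (5, 9)+(15, 16)]
2. N_y = 25/2  [2·N = B+C = (5, 9)+(15, 16)]
   so N = (10, 25/2)

N = (10, 25/2)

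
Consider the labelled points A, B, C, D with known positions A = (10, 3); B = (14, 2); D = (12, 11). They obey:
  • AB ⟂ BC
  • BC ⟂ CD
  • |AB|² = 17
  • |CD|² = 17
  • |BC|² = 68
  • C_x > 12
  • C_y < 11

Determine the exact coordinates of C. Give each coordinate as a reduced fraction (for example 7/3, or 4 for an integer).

1. C_x = 16  [[AB ⟂ BC ⇒ 4x-1y-54=0] ∩ [|C−(12, 11)|²=17]]
2. C_y = 10  [[AB ⟂ BC ⇒ 4x-1y-54=0] ∩ [|C−(12, 11)|²=17]]
   so C = (16, 10)

C = (16, 10)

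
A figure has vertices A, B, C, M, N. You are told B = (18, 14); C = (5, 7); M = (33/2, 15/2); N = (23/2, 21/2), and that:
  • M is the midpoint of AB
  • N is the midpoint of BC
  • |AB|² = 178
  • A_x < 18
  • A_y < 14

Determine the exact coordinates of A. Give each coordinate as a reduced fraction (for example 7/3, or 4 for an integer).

A = (15, 1)

1. A_x = 15  [A = 2·M−B = 2·(33/2, 15/2)−(18, 14)]
2. A_y = 1  [A = 2·M−B = 2·(33/2, 15/2)−(18, 14)]
   so A = (15, 1)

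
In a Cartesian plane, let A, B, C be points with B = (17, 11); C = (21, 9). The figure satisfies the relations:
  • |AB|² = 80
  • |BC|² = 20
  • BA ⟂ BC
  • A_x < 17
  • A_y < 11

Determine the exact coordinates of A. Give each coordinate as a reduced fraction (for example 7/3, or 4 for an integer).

A = (13, 3)

1. A_x = 13  [[BA ⟂ BC ⇒ 4x-2y-46=0] ∩ [|A−(17, 11)|²=80]]
2. A_y = 3  [[BA ⟂ BC ⇒ 4x-2y-46=0] ∩ [|A−(17, 11)|²=80]]
   so A = (13, 3)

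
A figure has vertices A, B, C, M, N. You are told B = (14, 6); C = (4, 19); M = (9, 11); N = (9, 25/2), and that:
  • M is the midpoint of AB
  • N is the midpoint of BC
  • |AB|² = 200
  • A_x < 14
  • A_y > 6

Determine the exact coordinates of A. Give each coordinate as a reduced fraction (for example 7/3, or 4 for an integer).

1. A_x = 4  [A = 2·M−B = 2·(9, 11)−(14, 6)]
2. A_y = 16  [A = 2·M−B = 2·(9, 11)−(14, 6)]
   so A = (4, 16)

A = (4, 16)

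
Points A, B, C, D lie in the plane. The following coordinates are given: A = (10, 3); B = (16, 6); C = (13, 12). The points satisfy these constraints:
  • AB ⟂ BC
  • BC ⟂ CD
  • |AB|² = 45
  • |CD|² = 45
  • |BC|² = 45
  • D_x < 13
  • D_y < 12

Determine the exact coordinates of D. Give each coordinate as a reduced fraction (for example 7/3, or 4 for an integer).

1. D_x = 7  [[BC ⟂ CD ⇒ -3x+6y-33=0] ∩ [|D−(13, 12)|²=45]]
2. D_y = 9  [[BC ⟂ CD ⇒ -3x+6y-33=0] ∩ [|D−(13, 12)|²=45]]
   so D = (7, 9)

D = (7, 9)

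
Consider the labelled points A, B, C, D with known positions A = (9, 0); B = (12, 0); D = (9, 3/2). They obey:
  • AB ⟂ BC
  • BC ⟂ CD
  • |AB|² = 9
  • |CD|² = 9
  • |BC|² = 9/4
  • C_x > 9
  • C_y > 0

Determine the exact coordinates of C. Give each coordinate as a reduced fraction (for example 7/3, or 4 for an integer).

1. C_x = 12  [[AB ⟂ BC ⇒ 3x-36=0] ∩ [|C−(9, 3/2)|²=9]]
2. C_y = 3/2  [[AB ⟂ BC ⇒ 3x-36=0] ∩ [|C−(9, 3/2)|²=9]]
   so C = (12, 3/2)

C = (12, 3/2)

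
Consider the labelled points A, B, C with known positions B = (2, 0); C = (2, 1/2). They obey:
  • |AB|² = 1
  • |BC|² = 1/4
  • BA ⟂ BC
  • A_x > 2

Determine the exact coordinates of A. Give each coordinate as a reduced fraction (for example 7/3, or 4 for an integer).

1. A_x = 3  [[BA ⟂ BC ⇒ 1/2y=0] ∩ [|A−(2, 0)|²=1]]
2. A_y = 0  [[BA ⟂ BC ⇒ 1/2y=0] ∩ [|A−(2, 0)|²=1]]
   so A = (3, 0)

A = (3, 0)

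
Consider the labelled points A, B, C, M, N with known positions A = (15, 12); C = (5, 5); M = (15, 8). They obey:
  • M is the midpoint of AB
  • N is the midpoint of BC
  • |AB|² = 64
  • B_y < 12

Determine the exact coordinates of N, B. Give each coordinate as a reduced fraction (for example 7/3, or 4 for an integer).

1. B_x = 15  [B = 2·M−A = 2·(15, 8)−(15, 12)]
2. B_y = 4  [B = 2·M−A = 2·(15, 8)−(15, 12)]
   so B = (15, 4)
3. N_x = 10  [2·N = B+C = (15, 4)+(5, 5)]
4. N_y = 9/2  [2·N = B+C = (15, 4)+(5, 5)]
   so N = (10, 9/2)

N = (10, 9/2)
B = (15, 4)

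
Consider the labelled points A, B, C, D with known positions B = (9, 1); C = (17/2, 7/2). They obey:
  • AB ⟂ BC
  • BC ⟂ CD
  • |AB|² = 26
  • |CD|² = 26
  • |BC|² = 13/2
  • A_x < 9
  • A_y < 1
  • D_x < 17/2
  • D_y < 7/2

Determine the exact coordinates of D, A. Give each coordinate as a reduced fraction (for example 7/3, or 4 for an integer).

1. D_x = 7/2  [[BC ⟂ CD ⇒ -1/2x+5/2y-9/2=0] ∩ [|D−(17/2, 7/2)|²=26]]
2. D_y = 5/2  [[BC ⟂ CD ⇒ -1/2x+5/2y-9/2=0] ∩ [|D−(17/2, 7/2)|²=26]]
   so D = (7/2, 5/2)
3. A_x = 4  [[AB ⟂ BC ⇒ 1/2x-5/2y-2=0] ∩ [|A−(9, 1)|²=26]]
4. A_y = 0  [[AB ⟂ BC ⇒ 1/2x-5/2y-2=0] ∩ [|A−(9, 1)|²=26]]
   so A = (4, 0)

D = (7/2, 5/2)
A = (4, 0)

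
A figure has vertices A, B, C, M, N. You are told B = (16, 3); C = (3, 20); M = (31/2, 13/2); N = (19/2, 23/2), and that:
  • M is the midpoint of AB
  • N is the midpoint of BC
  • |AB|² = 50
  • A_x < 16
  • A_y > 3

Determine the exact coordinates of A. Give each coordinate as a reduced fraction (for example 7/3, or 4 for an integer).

A = (15, 10)

1. A_x = 15  [A = 2·M−B = 2·(31/2, 13/2)−(16, 3)]
2. A_y = 10  [A = 2·M−B = 2·(31/2, 13/2)−(16, 3)]
   so A = (15, 10)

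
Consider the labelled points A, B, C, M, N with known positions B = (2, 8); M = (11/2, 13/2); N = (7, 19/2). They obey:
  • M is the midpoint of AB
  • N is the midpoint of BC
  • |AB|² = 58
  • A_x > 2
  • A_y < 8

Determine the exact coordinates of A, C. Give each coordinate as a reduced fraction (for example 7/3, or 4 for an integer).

1. A_x = 9  [A = 2·M−B = 2·(11/2, 13/2)−(2, 8)]
2. A_y = 5  [A = 2·M−B = 2·(11/2, 13/2)−(2, 8)]
   so A = (9, 5)
3. C_x = 12  [C = 2·N−B = 2·(7, 19/2)−(2, 8)]
4. C_y = 11  [C = 2·N−B = 2·(7, 19/2)−(2, 8)]
   so C = (12, 11)

A = (9, 5)
C = (12, 11)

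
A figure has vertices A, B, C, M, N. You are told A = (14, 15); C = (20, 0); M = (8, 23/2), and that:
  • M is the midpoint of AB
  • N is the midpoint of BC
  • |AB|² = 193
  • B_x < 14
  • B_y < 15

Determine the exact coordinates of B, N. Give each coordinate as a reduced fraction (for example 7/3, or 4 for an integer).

1. B_x = 2  [B = 2·M−A = 2·(8, 23/2)−(14, 15)]
2. B_y = 8  [B = 2·M−A = 2·(8, 23/2)−(14, 15)]
   so B = (2, 8)
3. N_x = 11  [2·N = B+C = (2, 8)+(20, 0)]
4. N_y = 4  [2·N = B+C = (2, 8)+(20, 0)]
   so N = (11, 4)

B = (2, 8)
N = (11, 4)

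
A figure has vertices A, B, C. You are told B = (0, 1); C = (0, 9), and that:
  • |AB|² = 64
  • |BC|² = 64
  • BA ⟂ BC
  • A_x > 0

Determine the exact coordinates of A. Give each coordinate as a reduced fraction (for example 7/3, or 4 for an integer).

A = (8, 1)

1. A_x = 8  [[BA ⟂ BC ⇒ 8y-8=0] ∩ [|A−(0, 1)|²=64]]
2. A_y = 1  [[BA ⟂ BC ⇒ 8y-8=0] ∩ [|A−(0, 1)|²=64]]
   so A = (8, 1)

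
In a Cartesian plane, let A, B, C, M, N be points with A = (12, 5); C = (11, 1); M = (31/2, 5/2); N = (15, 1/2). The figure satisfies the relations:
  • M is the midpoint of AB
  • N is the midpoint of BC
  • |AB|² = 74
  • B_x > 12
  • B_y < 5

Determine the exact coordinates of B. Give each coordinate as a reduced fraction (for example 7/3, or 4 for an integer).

1. B_x = 19  [B = 2·M−A = 2·(31/2, 5/2)−(12, 5)]
2. B_y = 0  [B = 2·M−A = 2·(31/2, 5/2)−(12, 5)]
   so B = (19, 0)

B = (19, 0)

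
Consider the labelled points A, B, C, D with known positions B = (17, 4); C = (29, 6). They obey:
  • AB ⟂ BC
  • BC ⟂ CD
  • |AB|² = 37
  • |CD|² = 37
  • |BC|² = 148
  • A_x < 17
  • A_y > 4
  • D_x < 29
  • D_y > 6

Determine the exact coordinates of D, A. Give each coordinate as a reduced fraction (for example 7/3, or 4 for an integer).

D = (28, 12)
A = (16, 10)

1. D_x = 28  [[BC ⟂ CD ⇒ 12x+2y-360=0] ∩ [|D−(29, 6)|²=37]]
2. D_y = 12  [[BC ⟂ CD ⇒ 12x+2y-360=0] ∩ [|D−(29, 6)|²=37]]
   so D = (28, 12)
3. A_x = 16  [[AB ⟂ BC ⇒ -12x-2y+212=0] ∩ [|A−(17, 4)|²=37]]
4. A_y = 10  [[AB ⟂ BC ⇒ -12x-2y+212=0] ∩ [|A−(17, 4)|²=37]]
   so A = (16, 10)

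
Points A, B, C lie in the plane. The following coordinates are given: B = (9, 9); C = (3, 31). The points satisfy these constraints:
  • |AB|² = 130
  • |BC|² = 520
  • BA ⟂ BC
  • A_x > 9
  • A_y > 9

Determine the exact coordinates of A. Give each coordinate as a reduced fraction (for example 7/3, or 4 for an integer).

1. A_x = 20  [[BA ⟂ BC ⇒ -6x+22y-144=0] ∩ [|A−(9, 9)|²=130]]
2. A_y = 12  [[BA ⟂ BC ⇒ -6x+22y-144=0] ∩ [|A−(9, 9)|²=130]]
   so A = (20, 12)

A = (20, 12)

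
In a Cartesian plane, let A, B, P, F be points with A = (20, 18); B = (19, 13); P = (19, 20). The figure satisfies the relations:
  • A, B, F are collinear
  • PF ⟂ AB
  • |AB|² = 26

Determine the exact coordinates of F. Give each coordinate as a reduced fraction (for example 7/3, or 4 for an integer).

F = (529/26, 513/26)

1. F_x = 529/26  [[A, B, F are collinear ⇒ 5x-1y-82=0] ∩ [PF ⟂ AB ⇒ -1x-5y+119=0]]
2. F_y = 513/26  [[A, B, F are collinear ⇒ 5x-1y-82=0] ∩ [PF ⟂ AB ⇒ -1x-5y+119=0]]
   so F = (529/26, 513/26)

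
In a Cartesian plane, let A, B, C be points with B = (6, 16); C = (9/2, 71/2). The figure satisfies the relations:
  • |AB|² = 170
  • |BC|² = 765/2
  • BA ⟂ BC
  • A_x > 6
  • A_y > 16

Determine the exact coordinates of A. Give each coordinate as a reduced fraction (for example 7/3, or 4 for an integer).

A = (19, 17)

1. A_x = 19  [[BA ⟂ BC ⇒ -3/2x+39/2y-303=0] ∩ [|A−(6, 16)|²=170]]
2. A_y = 17  [[BA ⟂ BC ⇒ -3/2x+39/2y-303=0] ∩ [|A−(6, 16)|²=170]]
   so A = (19, 17)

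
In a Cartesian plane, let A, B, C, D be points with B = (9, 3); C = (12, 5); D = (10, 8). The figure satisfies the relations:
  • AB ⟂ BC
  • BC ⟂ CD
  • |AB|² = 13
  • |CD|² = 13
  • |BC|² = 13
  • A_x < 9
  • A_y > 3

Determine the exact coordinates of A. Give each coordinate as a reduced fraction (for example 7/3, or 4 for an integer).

A = (7, 6)

1. A_x = 7  [[AB ⟂ BC ⇒ -3x-2y+33=0] ∩ [|A−(9, 3)|²=13]]
2. A_y = 6  [[AB ⟂ BC ⇒ -3x-2y+33=0] ∩ [|A−(9, 3)|²=13]]
   so A = (7, 6)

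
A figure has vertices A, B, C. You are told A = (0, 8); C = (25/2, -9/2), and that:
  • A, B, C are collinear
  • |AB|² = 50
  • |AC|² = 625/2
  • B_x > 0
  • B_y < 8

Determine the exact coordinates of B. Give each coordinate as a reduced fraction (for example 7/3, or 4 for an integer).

B = (5, 3)

1. B_x = 5  [[A, B, C are collinear ⇒ -25/2x-25/2y+100=0] ∩ [|B−(0, 8)|²=50]]
2. B_y = 3  [[A, B, C are collinear ⇒ -25/2x-25/2y+100=0] ∩ [|B−(0, 8)|²=50]]
   so B = (5, 3)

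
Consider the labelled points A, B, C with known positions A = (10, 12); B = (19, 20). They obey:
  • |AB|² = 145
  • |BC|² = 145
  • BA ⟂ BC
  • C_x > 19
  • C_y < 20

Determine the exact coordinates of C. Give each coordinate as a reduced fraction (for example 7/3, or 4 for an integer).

C = (27, 11)

1. C_x = 27  [[BA ⟂ BC ⇒ -9x-8y+331=0] ∩ [|C−(19, 20)|²=145]]
2. C_y = 11  [[BA ⟂ BC ⇒ -9x-8y+331=0] ∩ [|C−(19, 20)|²=145]]
   so C = (27, 11)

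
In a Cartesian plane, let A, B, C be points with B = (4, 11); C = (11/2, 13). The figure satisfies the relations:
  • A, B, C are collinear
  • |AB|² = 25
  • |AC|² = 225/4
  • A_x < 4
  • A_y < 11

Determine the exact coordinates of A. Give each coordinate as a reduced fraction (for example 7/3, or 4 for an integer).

1. A_x = 1  [[A, B, C are collinear ⇒ -2x+3/2y-17/2=0] ∩ [|A−(4, 11)|²=25]]
2. A_y = 7  [[A, B, C are collinear ⇒ -2x+3/2y-17/2=0] ∩ [|A−(4, 11)|²=25]]
   so A = (1, 7)

A = (1, 7)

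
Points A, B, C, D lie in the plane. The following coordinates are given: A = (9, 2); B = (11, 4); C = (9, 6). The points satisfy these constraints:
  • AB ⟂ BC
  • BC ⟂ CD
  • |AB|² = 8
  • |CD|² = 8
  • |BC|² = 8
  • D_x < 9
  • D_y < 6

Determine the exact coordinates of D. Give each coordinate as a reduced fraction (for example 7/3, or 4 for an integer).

1. D_x = 7  [[BC ⟂ CD ⇒ -2x+2y+6=0] ∩ [|D−(9, 6)|²=8]]
2. D_y = 4  [[BC ⟂ CD ⇒ -2x+2y+6=0] ∩ [|D−(9, 6)|²=8]]
   so D = (7, 4)

D = (7, 4)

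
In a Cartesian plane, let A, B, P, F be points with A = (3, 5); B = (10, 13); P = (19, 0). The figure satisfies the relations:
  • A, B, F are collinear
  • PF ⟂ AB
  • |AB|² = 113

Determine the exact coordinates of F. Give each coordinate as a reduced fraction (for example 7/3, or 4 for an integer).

1. F_x = 843/113  [[A, B, F are collinear ⇒ -8x+7y-11=0] ∩ [PF ⟂ AB ⇒ 7x+8y-133=0]]
2. F_y = 1141/113  [[A, B, F are collinear ⇒ -8x+7y-11=0] ∩ [PF ⟂ AB ⇒ 7x+8y-133=0]]
   so F = (843/113, 1141/113)

F = (843/113, 1141/113)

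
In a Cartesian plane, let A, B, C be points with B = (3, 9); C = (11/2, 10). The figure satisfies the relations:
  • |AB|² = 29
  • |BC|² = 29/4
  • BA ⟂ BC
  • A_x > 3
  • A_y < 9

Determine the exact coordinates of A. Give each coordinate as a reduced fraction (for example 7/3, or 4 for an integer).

A = (5, 4)

1. A_x = 5  [[BA ⟂ BC ⇒ 5/2x+1y-33/2=0] ∩ [|A−(3, 9)|²=29]]
2. A_y = 4  [[BA ⟂ BC ⇒ 5/2x+1y-33/2=0] ∩ [|A−(3, 9)|²=29]]
   so A = (5, 4)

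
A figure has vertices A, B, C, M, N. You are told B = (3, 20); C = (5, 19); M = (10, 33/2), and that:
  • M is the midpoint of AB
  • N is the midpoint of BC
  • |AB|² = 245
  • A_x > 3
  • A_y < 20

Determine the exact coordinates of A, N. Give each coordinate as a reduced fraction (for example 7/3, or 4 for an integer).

A = (17, 13)
N = (4, 39/2)

1. A_x = 17  [A = 2·M−B = 2·(10, 33/2)−(3, 20)]
2. A_y = 13  [A = 2·M−B = 2·(10, 33/2)−(3, 20)]
   so A = (17, 13)
3. N_x = 4  [2·N = B+C = (3, 20)+(5, 19)]
4. N_y = 39/2  [2·N = B+C = (3, 20)+(5, 19)]
   so N = (4, 39/2)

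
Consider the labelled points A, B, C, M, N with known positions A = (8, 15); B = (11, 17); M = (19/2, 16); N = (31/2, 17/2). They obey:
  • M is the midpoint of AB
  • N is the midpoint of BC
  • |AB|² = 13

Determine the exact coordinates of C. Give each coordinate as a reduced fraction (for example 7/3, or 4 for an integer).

C = (20, 0)

1. C_x = 20  [C = 2·N−B = 2·(31/2, 17/2)−(11, 17)]
2. C_y = 0  [C = 2·N−B = 2·(31/2, 17/2)−(11, 17)]
   so C = (20, 0)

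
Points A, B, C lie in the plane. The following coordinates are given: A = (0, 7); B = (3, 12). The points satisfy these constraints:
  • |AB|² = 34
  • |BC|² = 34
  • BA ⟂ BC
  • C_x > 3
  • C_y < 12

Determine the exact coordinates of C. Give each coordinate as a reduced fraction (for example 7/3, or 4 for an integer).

C = (8, 9)

1. C_x = 8  [[BA ⟂ BC ⇒ -3x-5y+69=0] ∩ [|C−(3, 12)|²=34]]
2. C_y = 9  [[BA ⟂ BC ⇒ -3x-5y+69=0] ∩ [|C−(3, 12)|²=34]]
   so C = (8, 9)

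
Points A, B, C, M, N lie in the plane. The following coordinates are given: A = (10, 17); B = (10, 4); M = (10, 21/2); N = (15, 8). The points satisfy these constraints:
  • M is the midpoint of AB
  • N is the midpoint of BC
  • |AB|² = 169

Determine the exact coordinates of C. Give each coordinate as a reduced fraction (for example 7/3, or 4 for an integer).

C = (20, 12)

1. C_x = 20  [C = 2·N−B = 2·(15, 8)−(10, 4)]
2. C_y = 12  [C = 2·N−B = 2·(15, 8)−(10, 4)]
   so C = (20, 12)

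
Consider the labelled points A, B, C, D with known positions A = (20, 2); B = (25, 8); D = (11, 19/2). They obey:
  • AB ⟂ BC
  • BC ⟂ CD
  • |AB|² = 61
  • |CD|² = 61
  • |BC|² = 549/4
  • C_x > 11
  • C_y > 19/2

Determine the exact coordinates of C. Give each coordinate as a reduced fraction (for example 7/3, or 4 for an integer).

C = (16, 31/2)

1. C_x = 16  [[AB ⟂ BC ⇒ 5x+6y-173=0] ∩ [|C−(11, 19/2)|²=61]]
2. C_y = 31/2  [[AB ⟂ BC ⇒ 5x+6y-173=0] ∩ [|C−(11, 19/2)|²=61]]
   so C = (16, 31/2)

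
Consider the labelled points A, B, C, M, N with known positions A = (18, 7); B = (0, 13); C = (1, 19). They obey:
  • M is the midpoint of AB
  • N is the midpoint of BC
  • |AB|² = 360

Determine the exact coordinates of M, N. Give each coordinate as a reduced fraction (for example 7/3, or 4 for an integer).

1. M_x = 9  [2·M = A+B = (18, 7)+(0, 13)]
2. M_y = 10  [2·M = A+B = (18, 7)+(0, 13)]
   so M = (9, 10)
3. N_x = 1/2  [2·N = B+C = (0, 13)+(1, 19)]
4. N_y = 16  [2·N = B+C = (0, 13)+(1, 19)]
   so N = (1/2, 16)

M = (9, 10)
N = (1/2, 16)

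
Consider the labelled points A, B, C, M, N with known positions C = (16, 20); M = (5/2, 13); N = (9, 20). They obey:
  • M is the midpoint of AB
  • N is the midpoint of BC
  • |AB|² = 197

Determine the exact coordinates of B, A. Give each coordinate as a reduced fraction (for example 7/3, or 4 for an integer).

1. B_x = 2  [B = 2·N−C = 2·(9, 20)−(16, 20)]
2. B_y = 20  [B = 2·N−C = 2·(9, 20)−(16, 20)]
   so B = (2, 20)
3. A_x = 3  [A = 2·M−B = 2·(5/2, 13)−(2, 20)]
4. A_y = 6  [A = 2·M−B = 2·(5/2, 13)−(2, 20)]
   so A = (3, 6)

B = (2, 20)
A = (3, 6)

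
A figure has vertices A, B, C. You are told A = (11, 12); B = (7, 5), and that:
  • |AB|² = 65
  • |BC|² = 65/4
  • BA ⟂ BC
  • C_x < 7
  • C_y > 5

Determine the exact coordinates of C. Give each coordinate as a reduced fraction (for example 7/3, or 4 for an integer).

1. C_x = 7/2  [[BA ⟂ BC ⇒ 4x+7y-63=0] ∩ [|C−(7, 5)|²=65/4]]
2. C_y = 7  [[BA ⟂ BC ⇒ 4x+7y-63=0] ∩ [|C−(7, 5)|²=65/4]]
   so C = (7/2, 7)

C = (7/2, 7)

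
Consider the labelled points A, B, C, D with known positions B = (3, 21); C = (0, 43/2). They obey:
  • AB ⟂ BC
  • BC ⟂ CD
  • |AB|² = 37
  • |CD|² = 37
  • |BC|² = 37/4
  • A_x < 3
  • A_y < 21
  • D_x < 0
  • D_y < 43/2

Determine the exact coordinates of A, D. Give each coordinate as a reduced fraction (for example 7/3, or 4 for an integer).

1. A_x = 2  [[AB ⟂ BC ⇒ 3x-1/2y+3/2=0] ∩ [|A−(3, 21)|²=37]]
2. A_y = 15  [[AB ⟂ BC ⇒ 3x-1/2y+3/2=0] ∩ [|A−(3, 21)|²=37]]
   so A = (2, 15)
3. D_x = -1  [[BC ⟂ CD ⇒ -3x+1/2y-43/4=0] ∩ [|D−(0, 43/2)|²=37]]
4. D_y = 31/2  [[BC ⟂ CD ⇒ -3x+1/2y-43/4=0] ∩ [|D−(0, 43/2)|²=37]]
   so D = (-1, 31/2)

A = (2, 15)
D = (-1, 31/2)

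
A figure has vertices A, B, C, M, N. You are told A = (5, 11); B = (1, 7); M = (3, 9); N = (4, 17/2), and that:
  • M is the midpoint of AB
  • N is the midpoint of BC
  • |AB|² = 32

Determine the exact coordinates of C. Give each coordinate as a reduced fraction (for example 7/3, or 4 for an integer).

1. C_x = 7  [C = 2·N−B = 2·(4, 17/2)−(1, 7)]
2. C_y = 10  [C = 2·N−B = 2·(4, 17/2)−(1, 7)]
   so C = (7, 10)

C = (7, 10)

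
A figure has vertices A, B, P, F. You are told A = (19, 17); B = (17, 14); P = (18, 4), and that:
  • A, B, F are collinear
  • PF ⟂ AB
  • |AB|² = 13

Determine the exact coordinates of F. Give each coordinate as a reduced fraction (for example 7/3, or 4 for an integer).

1. F_x = 165/13  [[A, B, F are collinear ⇒ 3x-2y-23=0] ∩ [PF ⟂ AB ⇒ -2x-3y+48=0]]
2. F_y = 98/13  [[A, B, F are collinear ⇒ 3x-2y-23=0] ∩ [PF ⟂ AB ⇒ -2x-3y+48=0]]
   so F = (165/13, 98/13)

F = (165/13, 98/13)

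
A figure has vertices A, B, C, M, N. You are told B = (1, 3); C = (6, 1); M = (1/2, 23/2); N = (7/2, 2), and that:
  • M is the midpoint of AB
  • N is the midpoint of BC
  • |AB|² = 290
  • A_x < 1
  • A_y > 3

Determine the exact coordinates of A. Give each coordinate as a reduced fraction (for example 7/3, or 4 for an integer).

1. A_x = 0  [A = 2·M−B = 2·(1/2, 23/2)−(1, 3)]
2. A_y = 20  [A = 2·M−B = 2·(1/2, 23/2)−(1, 3)]
   so A = (0, 20)

A = (0, 20)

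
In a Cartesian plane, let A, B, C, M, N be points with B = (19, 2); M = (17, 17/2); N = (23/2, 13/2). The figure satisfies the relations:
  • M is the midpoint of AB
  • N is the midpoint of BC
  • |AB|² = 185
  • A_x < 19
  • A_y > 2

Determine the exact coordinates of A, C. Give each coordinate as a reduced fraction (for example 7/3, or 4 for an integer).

1. A_x = 15  [A = 2·M−B = 2·(17, 17/2)−(19, 2)]
2. A_y = 15  [A = 2·M−B = 2·(17, 17/2)−(19, 2)]
   so A = (15, 15)
3. C_x = 4  [C = 2·N−B = 2·(23/2, 13/2)−(19, 2)]
4. C_y = 11  [C = 2·N−B = 2·(23/2, 13/2)−(19, 2)]
   so C = (4, 11)

A = (15, 15)
C = (4, 11)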